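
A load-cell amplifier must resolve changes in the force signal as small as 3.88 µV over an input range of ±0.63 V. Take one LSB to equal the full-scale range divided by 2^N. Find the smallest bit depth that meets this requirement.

19 bits

The full-scale span is 0.63 − (-0.63) = 1.26 V.
Levels needed ≥ 1.26/3.88 µV = 324700. 2^19 = 524288 suffices, so N_min = 19.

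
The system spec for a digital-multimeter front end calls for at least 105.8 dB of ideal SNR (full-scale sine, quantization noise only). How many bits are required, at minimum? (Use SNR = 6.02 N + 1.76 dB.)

18 bits

N ≥ (105.8 − 1.76)/6.02 = 17.282 → N_min = 18.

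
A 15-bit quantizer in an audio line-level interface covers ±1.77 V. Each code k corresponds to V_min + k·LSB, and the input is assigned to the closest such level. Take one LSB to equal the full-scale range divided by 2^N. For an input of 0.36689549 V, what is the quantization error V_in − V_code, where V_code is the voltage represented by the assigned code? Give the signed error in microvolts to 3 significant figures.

Span: 1.77 V − (-1.77 V) = 3.54 V. LSB = 3.54 V / 2^15 ≈ 108.0 µV.
(V_in − V_min)/LSB = (0.36689549 − (-1.77)) × 32768/3.54 = 19780.1671 → nearest code k = 19780.
V_code = -1.77 + (19780/32768) × 3.54 = 0.36687744141 V.
e = 0.36689549 − (0.36687744141) = +18.0 µV.

+18.0 µV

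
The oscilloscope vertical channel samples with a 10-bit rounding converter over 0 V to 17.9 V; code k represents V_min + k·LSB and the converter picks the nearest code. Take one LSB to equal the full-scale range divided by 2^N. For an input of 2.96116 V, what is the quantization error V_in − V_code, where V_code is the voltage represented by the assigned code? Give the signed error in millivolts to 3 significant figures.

+6.96 mV

V_FS = 17.9 V. LSB = 17.9 V / 2^10 ≈ 17.48 mV.
Position in LSBs: (2.96116 − (0)) × 1024/17.9 = 169.3982; rounding gives k = 169.
Reconstructed level: 0 + 169 × 17.9/1024 V = 2.954199219 V.
e = 2.96116 − (2.954199219) = +6.96 mV.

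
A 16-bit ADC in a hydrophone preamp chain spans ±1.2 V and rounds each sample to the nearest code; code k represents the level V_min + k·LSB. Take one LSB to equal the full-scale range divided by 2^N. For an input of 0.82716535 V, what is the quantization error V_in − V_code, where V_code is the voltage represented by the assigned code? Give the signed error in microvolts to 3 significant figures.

Full-scale range = 1.2 V − (-1.2 V) = 2.4 V. LSB = 2.4 V / 2^16 ≈ 36.62 µV.
(V_in − V_min)/LSB = (0.82716535 − (-1.2)) × 65536/2.4 = 55355.1285 → nearest code k = 55355.
V_code = V_min + k × range/2^16 = -1.2 + 55355 × 2.4/65536 = 0.82716064453 V.
V_in − V_code = 0.82716535 − (0.82716064453) = +4.71 µV.

+4.71 µV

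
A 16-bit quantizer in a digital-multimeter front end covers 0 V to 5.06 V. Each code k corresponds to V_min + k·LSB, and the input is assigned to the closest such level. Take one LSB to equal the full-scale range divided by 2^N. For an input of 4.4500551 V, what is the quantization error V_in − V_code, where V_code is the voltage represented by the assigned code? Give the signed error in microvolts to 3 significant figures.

+9.93 µV

Range is 5.06 V. LSB = 5.06 V / 2^16 ≈ 77.21 µV.
(4.4500551 − (0)) / LSB = 4.4500551 × 65536/5.06 = 57636.1287. Nearest integer: k = 57636.
V_code = 0 + (57636/65536) × 5.06 = 4.4500451660 V.
Error = V_in − V_code = 4.4500551 − (4.4500451660) = +9.93 µV.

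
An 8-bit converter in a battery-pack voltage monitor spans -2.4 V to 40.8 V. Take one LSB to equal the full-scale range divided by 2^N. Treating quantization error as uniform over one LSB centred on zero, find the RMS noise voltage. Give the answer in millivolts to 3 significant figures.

The full-scale span is 40.8 − (-2.4) = 43.2 V.
LSB = 43.2 V ÷ 2^8 = 43.2/256 V = 168.75 mV.
For a uniform distribution on [−LSB/2, +LSB/2], V_rms = LSB/√12 = 168.75 mV/3.4641 = 48.7 mV.

48.7 mV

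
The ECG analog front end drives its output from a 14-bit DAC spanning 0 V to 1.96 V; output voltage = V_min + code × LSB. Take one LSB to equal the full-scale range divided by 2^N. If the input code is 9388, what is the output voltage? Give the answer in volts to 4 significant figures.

1.123 V

Span = 1.96 V. LSB = 1.96 V / 2^14.
Output = V_min + (9388/16384) × range = 0 + 0.572998 × 1.96 V
      = 0 V + 1.12308 V = 1.12308 V.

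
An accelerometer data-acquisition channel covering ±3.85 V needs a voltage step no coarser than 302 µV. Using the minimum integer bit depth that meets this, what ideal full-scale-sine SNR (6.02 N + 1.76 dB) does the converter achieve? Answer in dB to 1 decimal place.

The full-scale span is 3.85 − (-3.85) = 7.7 V.
Need 2^N ≥ 7.7 V / 302 µV = 25500 → N_min = 15.
Ideal SNR at N = 15: 6.02·15 + 1.76 = 92.1 dB.

92.1 dB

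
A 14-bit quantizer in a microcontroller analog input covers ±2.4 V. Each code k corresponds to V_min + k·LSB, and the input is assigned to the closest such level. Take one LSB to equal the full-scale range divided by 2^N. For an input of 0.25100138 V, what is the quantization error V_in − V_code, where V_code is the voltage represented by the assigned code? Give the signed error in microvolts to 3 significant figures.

−72.8 µV

The full-scale span is 2.4 − (-2.4) = 4.8 V. LSB = 4.8 V / 2^14 ≈ 293.0 µV.
Position in LSBs: (0.25100138 − (-2.4)) × 16384/4.8 = 9048.7514; rounding gives k = 9049.
V_code = V_min + k × range/2^14 = -2.4 + 9049 × 4.8/16384 = 0.25107421875 V.
V_in − V_code = 0.25100138 − (0.25107421875) = −72.8 µV.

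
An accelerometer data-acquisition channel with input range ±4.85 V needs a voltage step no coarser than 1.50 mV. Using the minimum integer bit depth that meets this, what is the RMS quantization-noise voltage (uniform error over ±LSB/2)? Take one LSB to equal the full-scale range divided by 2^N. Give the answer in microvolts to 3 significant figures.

342 µV

Full-scale range = 4.85 V − (-4.85 V) = 9.7 V.
9.7 V / 1.50 mV = 6467. Since 2^12 = 4096 and 2^13 = 8192, N = 13.
LSB = 9.7 V ÷ 2^13 = 9.7/8192 V = 1.1841 mV.
V_rms = LSB/√12 = 342 µV.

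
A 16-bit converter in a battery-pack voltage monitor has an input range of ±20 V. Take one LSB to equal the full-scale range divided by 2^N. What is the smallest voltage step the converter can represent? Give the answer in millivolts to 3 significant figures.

0.610 mV

Full-scale range = 20 V − (-20 V) = 40 V.
There are 2^16 = 65536 steps.
LSB = 40 V / 2^16 = 0.610 mV.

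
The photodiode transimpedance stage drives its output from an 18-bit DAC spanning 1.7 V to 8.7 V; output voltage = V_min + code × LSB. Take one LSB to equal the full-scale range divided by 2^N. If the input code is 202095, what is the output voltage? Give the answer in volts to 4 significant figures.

Span: 8.7 V − (1.7 V) = 7 V. LSB = 7 V / 2^18.
Output = V_min + (202095/262144) × range = 1.7 + 0.770931 × 7 V
      = 1.7 + 5.39652 = 7.09652 V.

7.097 V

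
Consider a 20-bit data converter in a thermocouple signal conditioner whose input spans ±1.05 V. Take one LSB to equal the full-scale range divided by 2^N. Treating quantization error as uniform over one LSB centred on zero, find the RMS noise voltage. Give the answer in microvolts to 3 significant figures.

0.578 µV

Full-scale range = 1.05 V − (-1.05 V) = 2.1 V.
Step size = 2.1/1048576 V = 2.0027 µV.
σ_q = LSB/√12 = 2.0027 µV/3.4641 = 0.578 µV.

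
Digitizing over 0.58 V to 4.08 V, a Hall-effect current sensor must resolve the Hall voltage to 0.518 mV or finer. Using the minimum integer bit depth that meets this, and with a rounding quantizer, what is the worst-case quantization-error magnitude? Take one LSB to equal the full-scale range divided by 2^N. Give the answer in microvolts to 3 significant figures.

Full-scale range = 4.08 V − (0.58 V) = 3.5 V.
Required number of levels: 3.5/0.518 mV = 6756.8; smallest N with 2^N ≥ that is 13.
LSB = 3.5 V ÷ 2^13 = 3.5/8192 V = 427.25 µV.
Max error for round-to-nearest is LSB/2 = 214 µV.

214 µV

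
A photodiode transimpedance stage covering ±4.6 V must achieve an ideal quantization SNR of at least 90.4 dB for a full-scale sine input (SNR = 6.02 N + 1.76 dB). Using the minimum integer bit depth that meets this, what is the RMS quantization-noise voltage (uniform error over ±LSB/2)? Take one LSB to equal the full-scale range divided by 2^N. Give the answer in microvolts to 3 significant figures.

81.0 µV

Range = 4.6 − (-4.6) = 9.2 V.
Solving 6.02 N ≥ 90.4 − 1.76: N ≥ 14.724. Round up → N = 15.
One LSB is 9.2 V / 32768 = 280.76 µV.
V_rms = LSB/√12 = 81.0 µV.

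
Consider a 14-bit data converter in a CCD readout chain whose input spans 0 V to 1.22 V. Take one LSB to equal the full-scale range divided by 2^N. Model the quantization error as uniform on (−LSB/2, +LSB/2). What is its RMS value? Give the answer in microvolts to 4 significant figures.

21.50 µV

Full-scale range = 1.22 V.
LSB = 1.22 V ÷ 2^14 = 1.22/16384 V = 74.4629 µV.
For a uniform distribution on [−LSB/2, +LSB/2], V_rms = LSB/√12 = 74.4629 µV/3.4641 = 21.50 µV.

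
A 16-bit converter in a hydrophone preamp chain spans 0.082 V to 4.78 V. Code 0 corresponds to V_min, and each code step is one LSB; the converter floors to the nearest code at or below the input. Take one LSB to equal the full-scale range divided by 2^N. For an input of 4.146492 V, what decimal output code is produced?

Range = 4.78 − (0.082) = 4.698 V. LSB = 4.698 V / 2^16 ≈ 71.69 µV.
V_in − V_min = 4.146492 − (0.082) = 4.064492 V.
Divide by LSB: 4.064492 × 65536/4.698 = 56698.7117.
Truncating gives code 56698.

56698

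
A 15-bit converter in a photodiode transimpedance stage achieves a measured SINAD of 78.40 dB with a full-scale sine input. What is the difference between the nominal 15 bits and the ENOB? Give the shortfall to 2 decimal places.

ENOB = (SINAD − 1.76)/6.02 = (78.40 − 1.76)/6.02 = 12.7309 bits.
15 − 12.7309 = 2.27 bits below nominal.

2.27 bits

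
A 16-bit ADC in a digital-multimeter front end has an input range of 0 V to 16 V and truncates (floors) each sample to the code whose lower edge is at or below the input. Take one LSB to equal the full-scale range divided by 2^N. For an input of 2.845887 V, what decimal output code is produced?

11656

V_FS = 16 V. LSB = 16 V / 2^16 ≈ 244.1 µV.
(V_in − V_min) × 2^16/range = (2.845887 − (0)) × 65536/16 = 11656.753.
Floor → code = 11656.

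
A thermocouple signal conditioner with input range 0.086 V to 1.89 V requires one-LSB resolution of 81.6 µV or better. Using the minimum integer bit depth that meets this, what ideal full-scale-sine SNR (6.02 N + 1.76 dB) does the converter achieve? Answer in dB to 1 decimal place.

Span: 1.89 V − (0.086 V) = 1.804 V.
Need 2^N ≥ 1.804 V / 81.6 µV = 22110 → N_min = 15.
Ideal SNR at N = 15: 6.02·15 + 1.76 = 92.1 dB.

92.1 dB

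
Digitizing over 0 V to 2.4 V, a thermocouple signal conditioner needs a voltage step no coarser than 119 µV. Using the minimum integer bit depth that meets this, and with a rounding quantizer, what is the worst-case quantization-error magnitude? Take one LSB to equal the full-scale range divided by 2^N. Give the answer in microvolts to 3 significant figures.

36.6 µV

Range is 2.4 V.
Required number of levels: 2.4/119 µV = 20168; smallest N with 2^N ≥ that is 15.
Step size = 2.4/32768 V = 73.242 µV.
Half an LSB is 36.6 µV.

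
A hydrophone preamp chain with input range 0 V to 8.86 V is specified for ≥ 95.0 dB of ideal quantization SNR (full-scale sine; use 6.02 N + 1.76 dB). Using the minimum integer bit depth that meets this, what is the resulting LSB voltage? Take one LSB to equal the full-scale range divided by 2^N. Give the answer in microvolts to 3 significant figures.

135 µV

V_FS = 8.86 V.
Solving 6.02 N ≥ 95.0 − 1.76: N ≥ 15.488. Round up → N = 16.
Step size = 8.86/65536 V = 135 µV.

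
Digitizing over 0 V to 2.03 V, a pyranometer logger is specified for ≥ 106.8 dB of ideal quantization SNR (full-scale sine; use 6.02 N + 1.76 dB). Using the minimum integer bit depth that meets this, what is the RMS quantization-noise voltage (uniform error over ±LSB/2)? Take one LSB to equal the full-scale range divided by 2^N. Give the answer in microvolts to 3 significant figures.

2.24 µV

V_FS = 2.03 V.
N ≥ (106.8 − 1.76)/6.02 = 17.449 → N_min = 18.
LSB = 2.03 V / 2^18 = 7.7438 µV.
σ_q = LSB/√12 = 7.7438 µV/3.4641 = 2.24 µV.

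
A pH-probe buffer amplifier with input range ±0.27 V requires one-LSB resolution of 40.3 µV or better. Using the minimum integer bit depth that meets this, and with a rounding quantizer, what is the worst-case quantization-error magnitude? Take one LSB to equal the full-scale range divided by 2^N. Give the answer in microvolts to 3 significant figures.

Range = 0.27 − (-0.27) = 0.54 V.
Levels needed ≥ 0.54/40.3 µV = 13400. 2^14 = 16384 suffices, so N_min = 14.
Step size = 0.54/16384 V = 32.959 µV.
Half an LSB is 16.5 µV.

16.5 µV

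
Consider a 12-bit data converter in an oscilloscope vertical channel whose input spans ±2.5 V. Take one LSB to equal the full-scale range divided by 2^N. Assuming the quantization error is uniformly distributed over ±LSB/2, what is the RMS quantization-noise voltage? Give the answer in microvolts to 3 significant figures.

352 µV

Full-scale range = 2.5 V − (-2.5 V) = 5 V.
Step size = 5/4096 V = 1.2207 mV.
For a uniform distribution on [−LSB/2, +LSB/2], V_rms = LSB/√12 = 1.2207 mV/3.4641 = 352 µV.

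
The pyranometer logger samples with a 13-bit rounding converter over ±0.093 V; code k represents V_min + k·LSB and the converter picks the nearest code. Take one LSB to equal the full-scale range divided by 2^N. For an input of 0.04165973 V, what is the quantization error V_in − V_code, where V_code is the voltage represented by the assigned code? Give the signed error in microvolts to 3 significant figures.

Span: 0.093 V − (-0.093 V) = 0.186 V. LSB = 0.186 V / 2^13 ≈ 22.71 µV.
(0.04165973 − (-0.093)) / LSB = 0.13465973 × 8192/0.186 = 5930.8199. Nearest integer: k = 5931.
Reconstructed level: -0.093 + 5931 × 0.186/8192 V = 0.04166381836 V.
V_in − V_code = 0.04165973 − (0.04166381836) = −4.09 µV.

−4.09 µV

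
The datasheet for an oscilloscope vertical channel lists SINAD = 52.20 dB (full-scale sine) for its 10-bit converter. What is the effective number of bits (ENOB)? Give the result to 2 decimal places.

(52.20 − 1.76) / 6.02 = 50.44/6.02 = 8.3787 effective bits.

8.38 bits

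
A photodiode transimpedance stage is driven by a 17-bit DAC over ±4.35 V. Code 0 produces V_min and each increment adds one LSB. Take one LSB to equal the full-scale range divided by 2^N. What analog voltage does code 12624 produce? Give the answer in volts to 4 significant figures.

-3.512 V

The full-scale span is 4.35 − (-4.35) = 8.7 V. LSB = 8.7 V / 2^17.
V_out = -4.35 + 12624 × (8.7/131072) V
      = -4.35 + 0.837927 = -3.51207 V.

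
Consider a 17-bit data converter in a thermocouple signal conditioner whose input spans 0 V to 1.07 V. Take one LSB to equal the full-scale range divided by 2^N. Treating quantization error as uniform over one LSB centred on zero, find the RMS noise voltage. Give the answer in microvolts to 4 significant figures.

2.357 µV

V_FS = 1.07 V.
LSB = 1.07 V / 2^17 = 8.16345 µV.
For a uniform distribution on [−LSB/2, +LSB/2], V_rms = LSB/√12 = 8.16345 µV/3.4641 = 2.357 µV.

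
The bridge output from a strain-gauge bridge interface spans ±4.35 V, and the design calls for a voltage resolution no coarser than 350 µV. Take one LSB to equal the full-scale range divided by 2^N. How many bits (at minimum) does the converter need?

15 bits

The full-scale span is 4.35 − (-4.35) = 8.7 V.
Required number of levels: 8.7/350 µV = 24857; smallest N with 2^N ≥ that is 15.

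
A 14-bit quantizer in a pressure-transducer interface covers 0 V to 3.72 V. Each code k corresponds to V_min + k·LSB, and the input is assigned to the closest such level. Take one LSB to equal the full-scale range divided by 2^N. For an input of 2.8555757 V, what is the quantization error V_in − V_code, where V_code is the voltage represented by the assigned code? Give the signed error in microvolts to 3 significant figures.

Full-scale range = 3.72 V. LSB = 3.72 V / 2^14 ≈ 227.1 µV.
Position in LSBs: (2.8555757 − (0)) × 16384/3.72 = 12576.8151; rounding gives k = 12577.
Reconstructed level: 0 + 12577 × 3.72/16384 V = 2.8556176758 V.
Error = V_in − V_code = 2.8555757 − (2.8556176758) = −42.0 µV.

−42.0 µV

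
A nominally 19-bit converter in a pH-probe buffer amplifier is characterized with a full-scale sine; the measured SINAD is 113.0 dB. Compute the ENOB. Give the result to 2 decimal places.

18.48 bits

Inverting SNR = 6.02 N + 1.76: N_eff = (113.0 − 1.76)/6.02 = 18.4784.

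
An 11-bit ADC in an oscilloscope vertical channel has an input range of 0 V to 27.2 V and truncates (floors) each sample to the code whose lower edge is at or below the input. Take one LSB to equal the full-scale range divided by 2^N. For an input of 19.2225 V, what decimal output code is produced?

1447

Range is 27.2 V. LSB = 27.2 V / 2^11 ≈ 13.28 mV.
code = ⌊(V_in − V_min)/LSB⌋ = ⌊(V_in − V_min) × 2^11 / range⌋
     = ⌊(19.2225 − (0)) × 2048 / 27.2⌋ = ⌊19.2225 × 2048/27.2⌋
     = ⌊1447.341⌋ = 1447.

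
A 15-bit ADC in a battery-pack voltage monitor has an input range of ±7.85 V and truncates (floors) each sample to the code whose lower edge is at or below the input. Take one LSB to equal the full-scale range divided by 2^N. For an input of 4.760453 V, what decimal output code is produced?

26319

Range = 7.85 − (-7.85) = 15.7 V. LSB = 15.7 V / 2^15 ≈ 479.1 µV.
V_in − V_min = 4.760453 − (-7.85) = 12.610453 V.
Divide by LSB: 12.610453 × 32768/15.7 = 26319.7022.
Truncating gives code 26319.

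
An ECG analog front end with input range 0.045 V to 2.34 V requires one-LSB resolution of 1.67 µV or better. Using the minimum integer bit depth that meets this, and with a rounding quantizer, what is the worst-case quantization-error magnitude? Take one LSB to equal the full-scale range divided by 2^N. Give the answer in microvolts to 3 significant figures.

0.547 µV

Span: 2.34 V − (0.045 V) = 2.295 V.
Need 2^N ≥ 2.295 V / 1.67 µV = 1.374e6 → N_min = 21.
LSB = 2.295 V / 2^21 = 1.0943 µV.
|e|_max = LSB/2 = 0.547 µV.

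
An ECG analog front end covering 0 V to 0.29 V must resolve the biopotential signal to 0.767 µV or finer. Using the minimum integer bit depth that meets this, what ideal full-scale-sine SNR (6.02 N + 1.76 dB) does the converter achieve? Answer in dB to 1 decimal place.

116.1 dB

V_FS = 0.29 V.
0.29 V / 0.767 µV = 378100. Since 2^18 = 262144 and 2^19 = 524288, N = 19.
6.02(19) + 1.76 = 116.14 dB.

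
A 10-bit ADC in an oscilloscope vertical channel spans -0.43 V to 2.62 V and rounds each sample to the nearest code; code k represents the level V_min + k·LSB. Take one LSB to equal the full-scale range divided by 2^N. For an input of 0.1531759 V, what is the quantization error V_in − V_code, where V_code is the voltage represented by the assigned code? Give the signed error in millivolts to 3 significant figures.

−0.613 mV

Span: 2.62 V − (-0.43 V) = 3.05 V. LSB = 3.05 V / 2^10 ≈ 2.979 mV.
(V_in − V_min)/LSB = (0.1531759 − (-0.43)) × 1024/3.05 = 195.7941 → nearest code k = 196.
V_code = -0.43 + (196/1024) × 3.05 = 0.1537890625 V.
V_in − V_code = 0.1531759 − (0.1537890625) = −0.613 mV.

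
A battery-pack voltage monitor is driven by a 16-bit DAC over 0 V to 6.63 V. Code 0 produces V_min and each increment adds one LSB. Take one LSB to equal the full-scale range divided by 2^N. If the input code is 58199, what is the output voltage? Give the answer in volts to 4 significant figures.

5.888 V

V_FS = 6.63 V. LSB = 6.63 V / 2^16.
V_out = 0 + 58199 × (6.63/65536) V
      = 0 V + 5.88775 V = 5.88775 V.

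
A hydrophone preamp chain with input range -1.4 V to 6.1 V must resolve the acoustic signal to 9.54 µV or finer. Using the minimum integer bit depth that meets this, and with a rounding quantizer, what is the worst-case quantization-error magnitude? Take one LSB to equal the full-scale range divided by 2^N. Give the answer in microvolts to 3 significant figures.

Full-scale range = 6.1 V − (-1.4 V) = 7.5 V.
Required number of levels: 7.5/9.54 µV = 786160; smallest N with 2^N ≥ that is 20.
LSB = 7.5 V ÷ 2^20 = 7.5/1048576 V = 7.1526 µV.
Half an LSB is 3.58 µV.

3.58 µV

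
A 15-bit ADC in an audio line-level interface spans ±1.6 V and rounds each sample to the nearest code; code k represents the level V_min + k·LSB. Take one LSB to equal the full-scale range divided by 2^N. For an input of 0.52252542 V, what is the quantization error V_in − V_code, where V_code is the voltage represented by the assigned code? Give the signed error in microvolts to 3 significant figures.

Full-scale range = 1.6 V − (-1.6 V) = 3.2 V. LSB = 3.2 V / 2^15 ≈ 97.66 µV.
(V_in − V_min)/LSB = (0.52252542 − (-1.6)) × 32768/3.2 = 21734.6603 → nearest code k = 21735.
V_code = V_min + k × range/2^15 = -1.6 + 21735 × 3.2/32768 = 0.52255859375 V.
Error = V_in − V_code = 0.52252542 − (0.52255859375) = −33.2 µV.

−33.2 µV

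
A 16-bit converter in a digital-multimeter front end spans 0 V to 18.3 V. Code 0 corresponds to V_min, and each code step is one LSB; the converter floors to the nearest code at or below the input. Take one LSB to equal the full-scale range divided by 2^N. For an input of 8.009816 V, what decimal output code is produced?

28684

Full-scale range = 18.3 V. LSB = 18.3 V / 2^16 ≈ 279.2 µV.
(V_in − V_min) × 2^16/range = (8.009816 − (0)) × 65536/18.3 = 28684.771.
Floor → code = 28684.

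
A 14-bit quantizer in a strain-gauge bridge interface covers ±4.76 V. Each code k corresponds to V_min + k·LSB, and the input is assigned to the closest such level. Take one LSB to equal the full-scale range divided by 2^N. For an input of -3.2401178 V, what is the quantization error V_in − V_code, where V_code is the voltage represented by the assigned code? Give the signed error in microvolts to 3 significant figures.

The full-scale span is 4.76 − (-4.76) = 9.52 V. LSB = 9.52 V / 2^14 ≈ 0.5811 mV.
Position in LSBs: (-3.2401178 − (-4.76)) × 16384/9.52 = 2615.7300; rounding gives k = 2616.
V_code = -4.76 + (2616/16384) × 9.52 = -3.2399609375 V.
e = -3.2401178 − (-3.2399609375) = −157 µV.

−157 µV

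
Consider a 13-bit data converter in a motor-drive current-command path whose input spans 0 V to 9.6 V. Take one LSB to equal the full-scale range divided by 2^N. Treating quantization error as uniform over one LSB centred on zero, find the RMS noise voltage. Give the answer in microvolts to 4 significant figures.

Full-scale range = 9.6 V.
LSB = 9.6 V / 2^13 = 1.17188 mV.
σ_q = LSB/√12 = 1.17188 mV/3.4641 = 338.3 µV.

338.3 µV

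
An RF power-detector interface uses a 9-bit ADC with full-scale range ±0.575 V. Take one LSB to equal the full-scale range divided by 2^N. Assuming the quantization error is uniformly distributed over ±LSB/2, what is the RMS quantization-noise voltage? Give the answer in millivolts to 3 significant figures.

0.648 mV

The full-scale span is 0.575 − (-0.575) = 1.15 V.
One LSB is 1.15 V / 512 = 2.2461 mV.
RMS of a uniform error over width LSB is LSB/√12 = 0.648 mV.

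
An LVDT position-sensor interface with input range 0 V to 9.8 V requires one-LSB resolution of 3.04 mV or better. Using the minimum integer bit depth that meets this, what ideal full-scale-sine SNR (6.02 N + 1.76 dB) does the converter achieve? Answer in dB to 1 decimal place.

74.0 dB

Span = 9.8 V.
Required number of levels: 9.8/3.04 mV = 3223.7; smallest N with 2^N ≥ that is 12.
Ideal SNR at N = 12: 6.02·12 + 1.76 = 74.0 dB.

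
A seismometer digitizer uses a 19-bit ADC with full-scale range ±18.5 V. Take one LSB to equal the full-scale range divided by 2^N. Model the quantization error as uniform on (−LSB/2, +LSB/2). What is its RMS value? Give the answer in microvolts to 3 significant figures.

The full-scale span is 18.5 − (-18.5) = 37 V.
LSB = 37 V / 2^19 = 70.572 µV.
σ_q = LSB/√12 = 70.572 µV/3.4641 = 20.4 µV.

20.4 µV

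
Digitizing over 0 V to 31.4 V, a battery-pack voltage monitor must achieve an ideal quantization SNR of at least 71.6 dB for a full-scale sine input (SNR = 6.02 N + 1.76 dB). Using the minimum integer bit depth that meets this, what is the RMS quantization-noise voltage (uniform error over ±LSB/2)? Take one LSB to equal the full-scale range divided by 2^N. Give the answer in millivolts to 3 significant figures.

V_FS = 31.4 V.
N ≥ (71.6 − 1.76)/6.02 = 11.601 → N_min = 12.
One LSB is 31.4 V / 4096 = 7.6660 mV.
σ_q = LSB/√12 = 7.6660 mV/3.4641 = 2.21 mV.

2.21 mV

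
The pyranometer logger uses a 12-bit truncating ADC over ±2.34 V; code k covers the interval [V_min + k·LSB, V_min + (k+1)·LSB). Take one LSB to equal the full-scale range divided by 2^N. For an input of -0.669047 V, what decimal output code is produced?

1462

The full-scale span is 2.34 − (-2.34) = 4.68 V. LSB = 4.68 V / 2^12 ≈ 1.143 mV.
V_in − V_min = -0.669047 − (-2.34) = 1.670953 V.
Divide by LSB: 1.670953 × 4096/4.68 = 1462.4409.
Truncating gives code 1462.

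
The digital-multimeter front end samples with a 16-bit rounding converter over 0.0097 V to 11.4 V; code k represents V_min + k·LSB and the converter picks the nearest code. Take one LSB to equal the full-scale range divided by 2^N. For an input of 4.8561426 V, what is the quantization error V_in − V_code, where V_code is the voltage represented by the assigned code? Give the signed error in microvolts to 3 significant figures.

Full-scale range = 11.4 V − (0.0097 V) = 11.3903 V. LSB = 11.3903 V / 2^16 ≈ 173.8 µV.
Position in LSBs: (4.8561426 − (0.0097)) × 65536/11.3903 = 27884.8197; rounding gives k = 27885.
Reconstructed level: 0.0097 + 27885 × 11.3903/65536 V = 4.8561739304 V.
Error = V_in − V_code = 4.8561426 − (4.8561739304) = −31.3 µV.

−31.3 µV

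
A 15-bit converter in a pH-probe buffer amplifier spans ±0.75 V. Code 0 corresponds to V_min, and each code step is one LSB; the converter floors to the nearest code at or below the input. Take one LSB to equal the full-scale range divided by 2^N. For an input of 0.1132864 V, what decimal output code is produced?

18858

Span: 0.75 V − (-0.75 V) = 1.5 V. LSB = 1.5 V / 2^15 ≈ 45.78 µV.
code = ⌊(V_in − V_min)/LSB⌋ = ⌊(V_in − V_min) × 2^15 / range⌋
     = ⌊(0.1132864 − (-0.75)) × 32768 / 1.5⌋ = ⌊0.8632864 × 32768/1.5⌋
     = ⌊18858.779⌋ = 18858.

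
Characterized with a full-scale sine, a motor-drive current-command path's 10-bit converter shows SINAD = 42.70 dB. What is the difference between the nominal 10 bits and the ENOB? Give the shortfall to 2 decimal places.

3.20 bits

N_eff = (42.70 − 1.76)/6.02 = 6.8007 bits.
10 − 6.8007 = 3.20 bits below nominal.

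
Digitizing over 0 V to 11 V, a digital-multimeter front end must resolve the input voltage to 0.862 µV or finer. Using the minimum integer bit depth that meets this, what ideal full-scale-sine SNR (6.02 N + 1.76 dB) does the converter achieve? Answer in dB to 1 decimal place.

146.2 dB

V_FS = 11 V.
Need 2^N ≥ 11 V / 0.862 µV = 1.276e7 → N_min = 24.
6.02(24) + 1.76 = 146.24 dB.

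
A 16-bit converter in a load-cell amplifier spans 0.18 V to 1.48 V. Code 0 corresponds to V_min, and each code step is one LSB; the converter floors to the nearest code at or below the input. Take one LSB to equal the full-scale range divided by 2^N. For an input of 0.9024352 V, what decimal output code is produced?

Range = 1.48 − (0.18) = 1.3 V. LSB = 1.3 V / 2^16 ≈ 19.84 µV.
V_in − V_min = 0.9024352 − (0.18) = 0.7224352 V.
Divide by LSB: 0.7224352 × 65536/1.3 = 36419.6256.
Truncating gives code 36419.

36419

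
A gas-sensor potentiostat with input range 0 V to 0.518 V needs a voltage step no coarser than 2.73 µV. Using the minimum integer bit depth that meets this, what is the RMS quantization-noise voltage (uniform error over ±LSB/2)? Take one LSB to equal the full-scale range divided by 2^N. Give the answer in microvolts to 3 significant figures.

0.570 µV

Range is 0.518 V.
Levels needed ≥ 0.518/2.73 µV = 189700. 2^18 = 262144 suffices, so N_min = 18.
Step size = 0.518/262144 V = 1.9760 µV.
RMS noise = LSB/√12 = 0.570 µV.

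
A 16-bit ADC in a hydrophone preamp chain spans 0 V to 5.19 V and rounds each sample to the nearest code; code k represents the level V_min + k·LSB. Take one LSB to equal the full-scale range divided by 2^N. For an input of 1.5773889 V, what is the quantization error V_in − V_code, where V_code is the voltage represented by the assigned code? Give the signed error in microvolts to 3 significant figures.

Range is 5.19 V. LSB = 5.19 V / 2^16 ≈ 79.19 µV.
(V_in − V_min)/LSB = (1.5773889 − (0)) × 65536/5.19 = 19918.2580 → nearest code k = 19918.
V_code = V_min + k × range/2^16 = 0 + 19918 × 5.19/65536 = 1.5773684692 V.
e = 1.5773889 − (1.5773684692) = +20.4 µV.

+20.4 µV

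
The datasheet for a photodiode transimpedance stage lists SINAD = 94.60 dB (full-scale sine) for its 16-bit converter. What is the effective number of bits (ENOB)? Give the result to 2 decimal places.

15.42 bits

Inverting SNR = 6.02 N + 1.76: N_eff = (94.60 − 1.76)/6.02 = 15.4219.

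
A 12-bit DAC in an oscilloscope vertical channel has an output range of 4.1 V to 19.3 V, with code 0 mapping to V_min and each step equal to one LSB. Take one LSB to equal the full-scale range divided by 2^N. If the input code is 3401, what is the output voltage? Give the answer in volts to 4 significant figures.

16.72 V

Range = 19.3 − (4.1) = 15.2 V. LSB = 15.2 V / 2^12.
V_out = V_min + code × LSB = 4.1 V + 3401 × 15.2 V / 4096
      = 4.1 + 12.6209 = 16.7209 V.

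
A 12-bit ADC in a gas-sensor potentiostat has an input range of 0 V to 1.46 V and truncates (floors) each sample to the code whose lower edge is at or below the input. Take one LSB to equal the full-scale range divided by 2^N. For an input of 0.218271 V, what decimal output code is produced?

612

Range is 1.46 V. LSB = 1.46 V / 2^12 ≈ 356.4 µV.
V_in − V_min = 0.218271 − (0) = 0.218271 V.
Divide by LSB: 0.218271 × 4096/1.46 = 612.3548.
Truncating gives code 612.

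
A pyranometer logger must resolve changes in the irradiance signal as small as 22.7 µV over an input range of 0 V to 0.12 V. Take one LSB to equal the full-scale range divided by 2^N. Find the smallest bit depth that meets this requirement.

Span = 0.12 V.
Levels needed ≥ 0.12/22.7 µV = 5286. 2^13 = 8192 suffices, so N_min = 13.

13 bits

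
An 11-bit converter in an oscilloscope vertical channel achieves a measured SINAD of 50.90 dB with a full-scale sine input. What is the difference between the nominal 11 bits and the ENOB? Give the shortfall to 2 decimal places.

ENOB = (SINAD − 1.76)/6.02 = (50.90 − 1.76)/6.02 = 8.1628 bits.
Lost resolution: 11 − 8.1628 = 2.8372 bits.

2.84 bits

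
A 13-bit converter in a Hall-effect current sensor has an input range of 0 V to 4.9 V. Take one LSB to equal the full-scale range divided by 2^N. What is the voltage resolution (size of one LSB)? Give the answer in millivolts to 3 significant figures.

0.598 mV

Range is 4.9 V.
2^13 = 8192 levels.
Step size = 4.9/8192 V = 0.598 mV.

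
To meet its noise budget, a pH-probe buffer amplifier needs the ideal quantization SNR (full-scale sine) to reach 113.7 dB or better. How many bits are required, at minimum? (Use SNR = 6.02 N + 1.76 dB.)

19 bits

Required N = ⌈(113.7 − 1.76)/6.02⌉ = ⌈18.595⌉ = 19.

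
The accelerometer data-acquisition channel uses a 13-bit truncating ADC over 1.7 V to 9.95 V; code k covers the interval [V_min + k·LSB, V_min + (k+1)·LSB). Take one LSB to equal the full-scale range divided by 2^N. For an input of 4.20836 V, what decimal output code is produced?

2490

Full-scale range = 9.95 V − (1.7 V) = 8.25 V. LSB = 8.25 V / 2^13 ≈ 1.007 mV.
code = ⌊(V_in − V_min)/LSB⌋ = ⌊(V_in − V_min) × 2^13 / range⌋
     = ⌊(4.20836 − (1.7)) × 8192 / 8.25⌋ = ⌊2.50836 × 8192/8.25⌋
     = ⌊2490.725⌋ = 2490.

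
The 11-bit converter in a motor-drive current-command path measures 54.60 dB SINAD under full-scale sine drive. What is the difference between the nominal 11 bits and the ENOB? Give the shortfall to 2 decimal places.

2.22 bits

N_eff = (54.60 − 1.76)/6.02 = 8.7774 bits.
Lost resolution: 11 − 8.7774 = 2.2226 bits.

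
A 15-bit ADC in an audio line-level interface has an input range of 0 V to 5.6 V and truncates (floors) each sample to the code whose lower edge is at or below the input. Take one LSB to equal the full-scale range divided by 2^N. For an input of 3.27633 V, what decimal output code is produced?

V_FS = 5.6 V. LSB = 5.6 V / 2^15 ≈ 170.9 µV.
code = ⌊(V_in − V_min)/LSB⌋ = ⌊(V_in − V_min) × 2^15 / range⌋
     = ⌊(3.27633 − (0)) × 32768 / 5.6⌋ = ⌊3.27633 × 32768/5.6⌋
     = ⌊19171.211⌋ = 19171.

19171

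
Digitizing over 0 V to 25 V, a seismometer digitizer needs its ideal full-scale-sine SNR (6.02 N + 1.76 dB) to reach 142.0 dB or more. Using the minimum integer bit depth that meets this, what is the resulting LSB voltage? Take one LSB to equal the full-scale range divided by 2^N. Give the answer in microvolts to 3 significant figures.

Span = 25 V.
Solving 6.02 N ≥ 142.0 − 1.76: N ≥ 23.296. Round up → N = 24.
LSB = 25 V ÷ 2^24 = 25/16777216 V = 1.49 µV.

1.49 µV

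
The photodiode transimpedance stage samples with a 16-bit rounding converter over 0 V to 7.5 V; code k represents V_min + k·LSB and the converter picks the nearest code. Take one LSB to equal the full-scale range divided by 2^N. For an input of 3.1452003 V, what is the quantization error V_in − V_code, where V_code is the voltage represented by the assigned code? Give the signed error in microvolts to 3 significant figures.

+20.6 µV

Span = 7.5 V. LSB = 7.5 V / 2^16 ≈ 114.4 µV.
(3.1452003 − (0)) / LSB = 3.1452003 × 65536/7.5 = 27483.1796. Nearest integer: k = 27483.
Reconstructed level: 0 + 27483 × 7.5/65536 V = 3.1451797485 V.
e = 3.1452003 − (3.1451797485) = +20.6 µV.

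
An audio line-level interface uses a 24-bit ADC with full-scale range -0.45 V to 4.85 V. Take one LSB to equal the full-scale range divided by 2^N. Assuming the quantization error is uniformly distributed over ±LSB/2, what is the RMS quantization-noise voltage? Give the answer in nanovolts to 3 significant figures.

Range = 4.85 − (-0.45) = 5.3 V.
Step size = 5.3/16777216 V = 315.90 nV.
σ_q = LSB/√12 = 315.90 nV/3.4641 = 91.2 nV.

91.2 nV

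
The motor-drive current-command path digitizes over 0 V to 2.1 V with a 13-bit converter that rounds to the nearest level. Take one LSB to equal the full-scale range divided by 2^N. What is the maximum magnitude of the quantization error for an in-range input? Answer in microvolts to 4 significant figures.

128.2 µV

Range is 2.1 V.
LSB = 2.1 V / 2^13 = 256.348 µV.
Worst-case error for round-to-nearest is half an LSB: 128.2 µV.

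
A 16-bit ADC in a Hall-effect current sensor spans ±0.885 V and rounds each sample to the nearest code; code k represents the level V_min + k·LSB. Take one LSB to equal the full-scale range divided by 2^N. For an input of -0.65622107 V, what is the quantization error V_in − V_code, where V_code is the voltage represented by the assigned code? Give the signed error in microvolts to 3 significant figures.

Span: 0.885 V − (-0.885 V) = 1.77 V. LSB = 1.77 V / 2^16 ≈ 27.01 µV.
(-0.65622107 − (-0.885)) / LSB = 0.22877893 × 65536/1.77 = 8470.7661. Nearest integer: k = 8471.
Reconstructed level: -0.885 + 8471 × 1.77/65536 V = -0.65621475220 V.
e = -0.65622107 − (-0.65621475220) = −6.32 µV.

−6.32 µV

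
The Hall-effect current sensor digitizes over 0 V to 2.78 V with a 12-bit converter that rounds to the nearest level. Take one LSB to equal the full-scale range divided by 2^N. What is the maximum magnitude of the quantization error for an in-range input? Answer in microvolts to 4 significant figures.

339.4 µV

Range is 2.78 V.
One LSB is 2.78 V / 4096 = 0.678711 mV.
|e|_max = LSB/2 = 339.4 µV.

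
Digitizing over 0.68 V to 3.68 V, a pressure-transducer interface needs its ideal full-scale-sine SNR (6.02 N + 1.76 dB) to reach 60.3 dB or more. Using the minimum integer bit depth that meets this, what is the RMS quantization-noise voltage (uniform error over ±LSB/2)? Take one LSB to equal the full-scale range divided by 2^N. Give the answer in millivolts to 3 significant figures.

Range = 3.68 − (0.68) = 3 V.
Solving 6.02 N ≥ 60.3 − 1.76: N ≥ 9.724. Round up → N = 10.
One LSB is 3 V / 1024 = 2.9297 mV.
V_rms = LSB/√12 = 0.846 mV.

0.846 mV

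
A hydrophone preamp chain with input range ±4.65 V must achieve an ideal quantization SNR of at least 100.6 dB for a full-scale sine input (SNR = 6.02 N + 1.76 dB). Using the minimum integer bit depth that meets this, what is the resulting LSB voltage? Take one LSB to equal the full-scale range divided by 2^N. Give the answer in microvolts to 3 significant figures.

71.0 µV

Range = 4.65 − (-4.65) = 9.3 V.
Required N = ⌈(100.6 − 1.76)/6.02⌉ = ⌈16.419⌉ = 17.
Step size = 9.3/131072 V = 71.0 µV.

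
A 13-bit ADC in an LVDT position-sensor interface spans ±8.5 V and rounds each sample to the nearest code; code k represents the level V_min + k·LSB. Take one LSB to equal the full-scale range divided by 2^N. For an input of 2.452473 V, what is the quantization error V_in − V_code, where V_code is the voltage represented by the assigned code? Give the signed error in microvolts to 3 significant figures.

The full-scale span is 8.5 − (-8.5) = 17 V. LSB = 17 V / 2^13 ≈ 2.075 mV.
Position in LSBs: (2.452473 − (-8.5)) × 8192/17 = 5277.8035; rounding gives k = 5278.
Reconstructed level: -8.5 + 5278 × 17/8192 V = 2.452880859 V.
V_in − V_code = 2.452473 − (2.452880859) = −408 µV.

−408 µV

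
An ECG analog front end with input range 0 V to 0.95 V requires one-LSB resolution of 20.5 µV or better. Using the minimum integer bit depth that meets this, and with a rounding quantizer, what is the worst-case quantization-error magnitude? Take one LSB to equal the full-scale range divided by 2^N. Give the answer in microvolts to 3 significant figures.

Span = 0.95 V.
Need 2^N ≥ 0.95 V / 20.5 µV = 46340 → N_min = 16.
LSB = 0.95 V ÷ 2^16 = 0.95/65536 V = 14.496 µV.
Max error for round-to-nearest is LSB/2 = 7.25 µV.

7.25 µV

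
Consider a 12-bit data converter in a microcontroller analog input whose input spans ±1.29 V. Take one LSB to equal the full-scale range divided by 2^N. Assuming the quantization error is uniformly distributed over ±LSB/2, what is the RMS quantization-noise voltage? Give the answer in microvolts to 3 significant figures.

Span: 1.29 V − (-1.29 V) = 2.58 V.
LSB = 2.58 V ÷ 2^12 = 2.58/4096 V = 0.62988 mV.
RMS of a uniform error over width LSB is LSB/√12 = 182 µV.

182 µV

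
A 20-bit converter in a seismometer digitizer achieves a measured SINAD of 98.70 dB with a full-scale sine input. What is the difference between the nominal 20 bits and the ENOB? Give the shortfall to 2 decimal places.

3.90 bits

N_eff = (98.70 − 1.76)/6.02 = 16.1030 bits.
Lost resolution: 20 − 16.1030 = 3.8970 bits.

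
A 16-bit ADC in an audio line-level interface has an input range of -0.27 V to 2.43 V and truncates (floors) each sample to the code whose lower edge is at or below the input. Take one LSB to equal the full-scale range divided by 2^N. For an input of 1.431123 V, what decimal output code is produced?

41290

Span: 2.43 V − (-0.27 V) = 2.7 V. LSB = 2.7 V / 2^16 ≈ 41.20 µV.
V_in − V_min = 1.431123 − (-0.27) = 1.701123 V.
Divide by LSB: 1.701123 × 65536/2.7 = 41290.6655.
Truncating gives code 41290.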